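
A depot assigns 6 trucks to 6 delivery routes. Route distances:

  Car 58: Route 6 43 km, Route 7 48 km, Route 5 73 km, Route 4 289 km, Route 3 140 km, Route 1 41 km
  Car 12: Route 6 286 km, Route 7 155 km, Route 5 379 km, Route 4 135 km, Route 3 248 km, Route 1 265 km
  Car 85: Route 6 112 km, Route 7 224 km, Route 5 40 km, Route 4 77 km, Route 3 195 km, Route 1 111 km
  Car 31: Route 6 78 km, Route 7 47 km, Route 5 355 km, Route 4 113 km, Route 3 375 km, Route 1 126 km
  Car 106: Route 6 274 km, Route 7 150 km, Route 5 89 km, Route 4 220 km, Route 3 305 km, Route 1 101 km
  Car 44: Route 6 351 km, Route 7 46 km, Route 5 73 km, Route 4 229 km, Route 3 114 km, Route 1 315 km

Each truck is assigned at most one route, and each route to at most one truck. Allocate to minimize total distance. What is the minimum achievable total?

Optimal: Car 58→Route 6 (43 km), Car 12→Route 4 (135 km), Car 85→Route 5 (40 km), Car 31→Route 7 (47 km), Car 106→Route 1 (101 km), Car 44→Route 3 (114 km) — total 43+135+40+47+101+114 = 480 km.
Swapping Car 12↔Car 85 (Car 12→Route 5 379 km, Car 85→Route 4 77 km) adds 281.

Min total: 480 km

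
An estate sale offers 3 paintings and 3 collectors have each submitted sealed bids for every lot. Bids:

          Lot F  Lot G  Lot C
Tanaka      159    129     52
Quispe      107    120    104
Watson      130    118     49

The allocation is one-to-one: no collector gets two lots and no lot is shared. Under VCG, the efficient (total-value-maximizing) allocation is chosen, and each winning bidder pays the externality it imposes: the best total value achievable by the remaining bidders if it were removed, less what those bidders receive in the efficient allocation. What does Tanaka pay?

Tanaka pays $28.

Efficient allocation: Tanaka→Lot F ($159), Quispe→Lot C ($104), Watson→Lot G ($118); total welfare W = $381.
Tanaka receives Lot F at value $159, so the others get W − 159 = $222.
Without Tanaka: best allocation of the remaining 2 bidders over all 3 lots is Quispe→Lot G ($120), Watson→Lot F ($130), total $250.
VCG payment = (others' best without Tanaka) − (others' welfare with Tanaka) = 250 − 222 = $28.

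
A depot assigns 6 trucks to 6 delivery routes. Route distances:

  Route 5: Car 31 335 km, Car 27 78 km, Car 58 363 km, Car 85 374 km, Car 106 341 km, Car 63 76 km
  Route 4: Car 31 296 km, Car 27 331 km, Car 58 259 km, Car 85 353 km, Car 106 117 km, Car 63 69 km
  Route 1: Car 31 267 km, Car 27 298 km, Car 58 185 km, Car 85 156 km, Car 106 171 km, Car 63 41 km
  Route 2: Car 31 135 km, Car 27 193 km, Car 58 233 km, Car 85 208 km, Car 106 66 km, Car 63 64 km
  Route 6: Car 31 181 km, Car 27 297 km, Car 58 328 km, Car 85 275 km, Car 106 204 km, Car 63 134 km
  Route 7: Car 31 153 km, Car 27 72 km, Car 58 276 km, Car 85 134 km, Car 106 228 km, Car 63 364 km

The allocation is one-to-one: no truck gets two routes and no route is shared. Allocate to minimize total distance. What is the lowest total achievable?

Optimal: Car 31→Route 6 (181 km), Car 27→Route 5 (78 km), Car 58→Route 1 (185 km), Car 85→Route 7 (134 km), Car 106→Route 2 (66 km), Car 63→Route 4 (69 km) — total 181+78+185+134+66+69 = 713 km.
Min-entry greedy (repeatedly take the single cheapest remaining cell) gives 993 km, worse by 280.
Next-best assignment: Car 31→Route 6, Car 27→Route 5, Car 58→Route 4, Car 85→Route 7, Car 106→Route 2, Car 63→Route 1 = 759 km.
Swapping Car 31↔Car 63 (Car 31→Route 4 296 km, Car 63→Route 6 134 km) adds 180.

Min total: 713 km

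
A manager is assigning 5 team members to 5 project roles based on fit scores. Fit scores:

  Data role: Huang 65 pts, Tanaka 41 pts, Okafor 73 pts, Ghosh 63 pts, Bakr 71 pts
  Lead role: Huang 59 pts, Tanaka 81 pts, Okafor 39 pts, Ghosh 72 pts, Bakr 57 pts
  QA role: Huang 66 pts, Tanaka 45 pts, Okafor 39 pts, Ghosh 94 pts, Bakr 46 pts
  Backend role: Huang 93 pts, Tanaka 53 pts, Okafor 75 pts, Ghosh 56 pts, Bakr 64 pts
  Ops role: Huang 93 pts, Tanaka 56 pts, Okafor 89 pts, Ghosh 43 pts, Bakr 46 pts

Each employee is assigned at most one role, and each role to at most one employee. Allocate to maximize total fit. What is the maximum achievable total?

Max total: 428 pts

Optimal: Huang→Backend role (93 pts), Tanaka→Lead role (81 pts), Okafor→Ops role (89 pts), Ghosh→QA role (94 pts), Bakr→Data role (71 pts) — total 93+81+89+94+71 = 428 pts.
Every other assignment is strictly worse.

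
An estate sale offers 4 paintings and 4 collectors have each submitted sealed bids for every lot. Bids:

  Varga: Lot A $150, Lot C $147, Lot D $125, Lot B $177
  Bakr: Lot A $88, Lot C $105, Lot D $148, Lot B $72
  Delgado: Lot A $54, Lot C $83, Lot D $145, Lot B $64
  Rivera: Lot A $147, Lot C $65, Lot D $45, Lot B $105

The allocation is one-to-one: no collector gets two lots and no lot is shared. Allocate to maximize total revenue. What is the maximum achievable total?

Max total: $574

Optimal: Varga→Lot B ($177), Bakr→Lot C ($105), Delgado→Lot D ($145), Rivera→Lot A ($147) — total 177+105+145+147 = $574.
Column-greedy (each lot in turn goes to its best remaining collector) gives $505, worse by 69.
Checked against all permutations: $574 is optimal.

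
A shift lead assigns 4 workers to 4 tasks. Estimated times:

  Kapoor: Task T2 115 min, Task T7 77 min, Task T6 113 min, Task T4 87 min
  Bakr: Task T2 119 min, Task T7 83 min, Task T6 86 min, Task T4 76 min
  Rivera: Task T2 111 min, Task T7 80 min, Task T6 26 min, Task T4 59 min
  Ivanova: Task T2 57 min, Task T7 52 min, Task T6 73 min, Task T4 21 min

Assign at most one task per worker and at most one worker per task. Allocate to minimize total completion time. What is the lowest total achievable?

Min total: 236 min

This is the linear assignment problem.
Optimal: Kapoor→Task T7 (77 min), Bakr→Task T4 (76 min), Rivera→Task T6 (26 min), Ivanova→Task T2 (57 min) — total 77+76+26+57 = 236 min.
Min-entry greedy (repeatedly take the single cheapest remaining cell) gives 243 min, worse by 7.
Next-best assignment: Kapoor→Task T7, Bakr→Task T2, Rivera→Task T6, Ivanova→Task T4 = 243 min.
Checked against all permutations: 236 min is optimal.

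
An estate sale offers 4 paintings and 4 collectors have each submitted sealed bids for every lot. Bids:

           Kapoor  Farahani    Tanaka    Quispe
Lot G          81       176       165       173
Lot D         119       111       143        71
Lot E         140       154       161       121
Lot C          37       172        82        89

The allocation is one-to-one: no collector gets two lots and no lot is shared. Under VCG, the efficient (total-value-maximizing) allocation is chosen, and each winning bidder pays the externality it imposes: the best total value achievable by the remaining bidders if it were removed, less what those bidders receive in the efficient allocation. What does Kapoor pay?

Kapoor pays $18.

Efficient allocation: Kapoor→Lot E ($140), Farahani→Lot C ($172), Tanaka→Lot D ($143), Quispe→Lot G ($173); total welfare W = $628.
Kapoor receives Lot E at value $140, so the others get W − 140 = $488.
Without Kapoor: best allocation of the remaining 3 bidders over all 4 lots is Farahani→Lot C ($172), Tanaka→Lot E ($161), Quispe→Lot G ($173), total $506.
VCG payment = (others' best without Kapoor) − (others' welfare with Kapoor) = 506 − 488 = $18.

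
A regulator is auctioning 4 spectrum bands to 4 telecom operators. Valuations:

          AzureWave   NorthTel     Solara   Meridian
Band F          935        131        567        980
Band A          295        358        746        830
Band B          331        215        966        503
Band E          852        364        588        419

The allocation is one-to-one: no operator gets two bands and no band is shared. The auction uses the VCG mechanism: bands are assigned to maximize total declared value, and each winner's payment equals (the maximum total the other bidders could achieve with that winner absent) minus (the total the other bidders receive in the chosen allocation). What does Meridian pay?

Meridian pays $89M.

Efficient allocation: AzureWave→Band E ($852M), NorthTel→Band A ($358M), Solara→Band B ($966M), Meridian→Band F ($980M); total welfare W = $3156M.
Meridian receives Band F at value $980M, so the others get W − 980 = $2176M.
Without Meridian: best allocation of the remaining 3 bidders over all 4 bands is AzureWave→Band F ($935M), NorthTel→Band E ($364M), Solara→Band B ($966M), total $2265M.
VCG payment = (others' best without Meridian) − (others' welfare with Meridian) = 2265 − 2176 = $89M.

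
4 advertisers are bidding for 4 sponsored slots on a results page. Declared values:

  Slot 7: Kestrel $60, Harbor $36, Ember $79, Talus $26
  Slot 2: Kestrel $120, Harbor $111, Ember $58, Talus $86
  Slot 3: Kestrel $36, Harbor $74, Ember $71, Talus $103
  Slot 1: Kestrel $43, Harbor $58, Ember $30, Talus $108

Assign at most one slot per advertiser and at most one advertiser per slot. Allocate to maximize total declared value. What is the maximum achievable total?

Optimal: Kestrel→Slot 2 ($120), Harbor→Slot 3 ($74), Ember→Slot 7 ($79), Talus→Slot 1 ($108) — total 120+74+79+108 = $381.
Column-greedy (each slot in turn goes to its best remaining advertiser) gives $360, worse by 21.
Next-best assignment: Kestrel→Slot 2, Harbor→Slot 1, Ember→Slot 7, Talus→Slot 3 = $360.

Max total: $381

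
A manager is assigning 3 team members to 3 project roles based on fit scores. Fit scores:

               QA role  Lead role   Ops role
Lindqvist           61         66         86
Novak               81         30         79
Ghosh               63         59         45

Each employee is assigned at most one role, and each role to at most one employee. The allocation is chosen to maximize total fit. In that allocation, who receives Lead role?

Optimal: Lindqvist→Ops role (86 pts), Novak→QA role (81 pts), Ghosh→Lead role (59 pts) — total 86+81+59 = 226 pts.
Column-greedy (each role in turn goes to its best remaining employee) gives 192 pts, worse by 34.
Next-best assignment: Lindqvist→Lead role, Novak→Ops role, Ghosh→QA role = 208 pts.
Swapping Ghosh↔Novak (Ghosh→QA role 63 pts, Novak→Lead role 30 pts) loses 47.
Checked against all permutations: 226 pts is optimal.
Ghosh's own top role is QA role (63 pts), but forcing Ghosh→QA role and reassigning the rest optimally gives only 208 pts — worse by 18.

Ghosh receives Lead role.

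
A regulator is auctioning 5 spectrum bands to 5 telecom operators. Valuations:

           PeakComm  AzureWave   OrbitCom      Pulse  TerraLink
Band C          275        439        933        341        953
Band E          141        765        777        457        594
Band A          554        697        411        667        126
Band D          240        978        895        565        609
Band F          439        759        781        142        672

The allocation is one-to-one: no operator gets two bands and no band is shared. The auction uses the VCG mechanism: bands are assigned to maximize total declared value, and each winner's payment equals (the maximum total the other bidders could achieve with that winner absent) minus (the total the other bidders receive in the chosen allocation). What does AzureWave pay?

Efficient allocation: PeakComm→Band F ($439M), AzureWave→Band D ($978M), OrbitCom→Band E ($777M), Pulse→Band A ($667M), TerraLink→Band C ($953M); total welfare W = $3814M.
AzureWave receives Band D at value $978M, so the others get W − 978 = $2836M.
Without AzureWave: best allocation of the remaining 4 bidders over all 5 bands is PeakComm→Band F ($439M), OrbitCom→Band D ($895M), Pulse→Band A ($667M), TerraLink→Band C ($953M), total $2954M.
VCG payment = (others' best without AzureWave) − (others' welfare with AzureWave) = 2954 − 2836 = $118M.

AzureWave pays $118M.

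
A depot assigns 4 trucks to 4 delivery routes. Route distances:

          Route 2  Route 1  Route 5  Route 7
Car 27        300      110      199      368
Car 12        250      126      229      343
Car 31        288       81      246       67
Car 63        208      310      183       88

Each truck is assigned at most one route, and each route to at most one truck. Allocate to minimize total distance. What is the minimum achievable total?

Optimal: Car 27→Route 5 (199 km), Car 12→Route 1 (126 km), Car 31→Route 7 (67 km), Car 63→Route 2 (208 km) — total 199+126+67+208 = 600 km.
Row-greedy (each truck in turn takes its cheapest remaining route) gives 614 km, worse by 14.
Next-best assignment: Car 27→Route 1, Car 12→Route 2, Car 31→Route 7, Car 63→Route 5 = 610 km.
Swapping Car 27↔Car 12 (Car 27→Route 1 110 km, Car 12→Route 5 229 km) adds 14.

Minimum total: 600 km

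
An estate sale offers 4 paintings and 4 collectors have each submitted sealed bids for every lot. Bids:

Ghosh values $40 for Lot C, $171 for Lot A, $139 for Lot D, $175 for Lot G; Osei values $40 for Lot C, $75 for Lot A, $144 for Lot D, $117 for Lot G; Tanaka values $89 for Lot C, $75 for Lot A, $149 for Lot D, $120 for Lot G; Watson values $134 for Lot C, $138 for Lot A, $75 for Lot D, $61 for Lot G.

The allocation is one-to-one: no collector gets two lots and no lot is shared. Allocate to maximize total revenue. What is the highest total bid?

Max total: $571

Optimal: Ghosh→Lot A ($171), Osei→Lot G ($117), Tanaka→Lot D ($149), Watson→Lot C ($134) — total 171+117+149+134 = $571.
Max-entry greedy (repeatedly take the single best remaining cell) gives $502, worse by 69.
Swapping Ghosh↔Watson (Ghosh→Lot C $40, Watson→Lot A $138) loses 127.
Checked against all permutations: $571 is optimal.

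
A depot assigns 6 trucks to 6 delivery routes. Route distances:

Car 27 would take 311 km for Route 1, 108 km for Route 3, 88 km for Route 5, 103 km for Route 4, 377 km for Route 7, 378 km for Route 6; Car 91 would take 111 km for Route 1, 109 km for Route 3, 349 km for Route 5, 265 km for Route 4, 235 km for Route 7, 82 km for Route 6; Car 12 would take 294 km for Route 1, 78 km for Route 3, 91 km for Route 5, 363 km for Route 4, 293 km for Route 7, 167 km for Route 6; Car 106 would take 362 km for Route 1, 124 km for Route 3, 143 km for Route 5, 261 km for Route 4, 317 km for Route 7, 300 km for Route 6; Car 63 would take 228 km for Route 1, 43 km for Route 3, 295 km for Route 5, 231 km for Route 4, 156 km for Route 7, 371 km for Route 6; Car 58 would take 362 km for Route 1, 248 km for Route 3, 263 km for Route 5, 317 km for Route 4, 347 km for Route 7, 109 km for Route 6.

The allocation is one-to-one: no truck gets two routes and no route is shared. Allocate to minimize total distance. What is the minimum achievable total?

Min total: 694 km

Optimal: Car 27→Route 4 (103 km), Car 91→Route 1 (111 km), Car 12→Route 5 (91 km), Car 106→Route 3 (124 km), Car 63→Route 7 (156 km), Car 58→Route 6 (109 km) — total 103+111+91+124+156+109 = 694 km.
Row-greedy (each truck in turn takes its cheapest remaining route) gives 1027 km, worse by 333.
Next-best assignment: Car 27→Route 4, Car 91→Route 1, Car 12→Route 3, Car 106→Route 5, Car 63→Route 7, Car 58→Route 6 = 700 km.
Every other assignment is strictly worse.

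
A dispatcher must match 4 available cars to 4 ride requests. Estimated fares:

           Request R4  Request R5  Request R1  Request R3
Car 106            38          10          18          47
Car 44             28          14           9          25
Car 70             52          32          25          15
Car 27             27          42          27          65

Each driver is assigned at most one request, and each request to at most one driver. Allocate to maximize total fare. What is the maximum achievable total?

Max total: $150

Optimal: Car 106→Request R3 ($47), Car 44→Request R1 ($9), Car 70→Request R4 ($52), Car 27→Request R5 ($42) — total 47+9+52+42 = $150.
Column-greedy (each request in turn goes to its best remaining driver) gives $137, worse by 13.
Swapping Car 27↔Car 106 (Car 27→Request R3 $65, Car 106→Request R5 $10) loses 14.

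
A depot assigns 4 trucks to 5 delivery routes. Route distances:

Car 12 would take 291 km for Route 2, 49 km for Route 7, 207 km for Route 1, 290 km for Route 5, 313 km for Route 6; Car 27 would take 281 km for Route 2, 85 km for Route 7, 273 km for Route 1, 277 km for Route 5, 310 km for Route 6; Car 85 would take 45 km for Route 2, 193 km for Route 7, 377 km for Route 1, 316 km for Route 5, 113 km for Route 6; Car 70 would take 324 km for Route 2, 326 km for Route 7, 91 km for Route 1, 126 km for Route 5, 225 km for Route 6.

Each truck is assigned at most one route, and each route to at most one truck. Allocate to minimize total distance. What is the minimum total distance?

Treat this as an assignment problem: match each truck to one route.
Optimal: Car 12→Route 7 (49 km), Car 27→Route 5 (277 km), Car 85→Route 2 (45 km), Car 70→Route 1 (91 km) — total 49+277+45+91 = 462 km.
Row-greedy (each truck in turn takes its cheapest remaining route) gives 493 km, worse by 31.
No other one-to-one assignment undercuts 462 km.

Minimum total: 462 km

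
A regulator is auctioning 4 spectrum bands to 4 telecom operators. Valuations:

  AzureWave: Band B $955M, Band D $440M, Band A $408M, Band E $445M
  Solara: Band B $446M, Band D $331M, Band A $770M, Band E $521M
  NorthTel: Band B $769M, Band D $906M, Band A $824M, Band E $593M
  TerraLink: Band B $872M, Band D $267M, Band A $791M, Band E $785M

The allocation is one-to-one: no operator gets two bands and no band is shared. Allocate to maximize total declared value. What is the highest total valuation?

Max total: $3416M

Optimal: AzureWave→Band B ($955M), Solara→Band A ($770M), NorthTel→Band D ($906M), TerraLink→Band E ($785M) — total 955+770+906+785 = $3416M.
Column-greedy (each band in turn goes to its best remaining operator) gives $3173M, worse by 243.
Next-best assignment: AzureWave→Band B, Solara→Band E, NorthTel→Band D, TerraLink→Band A = $3173M.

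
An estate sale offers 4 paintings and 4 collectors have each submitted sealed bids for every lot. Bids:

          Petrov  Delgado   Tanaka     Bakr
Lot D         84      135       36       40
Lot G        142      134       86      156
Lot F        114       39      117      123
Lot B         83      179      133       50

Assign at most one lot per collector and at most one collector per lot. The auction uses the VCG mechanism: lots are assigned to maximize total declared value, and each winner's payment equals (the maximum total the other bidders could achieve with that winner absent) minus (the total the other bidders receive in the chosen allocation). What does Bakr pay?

Efficient allocation: Petrov→Lot F ($114), Delgado→Lot D ($135), Tanaka→Lot B ($133), Bakr→Lot G ($156); total welfare W = $538.
Bakr receives Lot G at value $156, so the others get W − 156 = $382.
Without Bakr: best allocation of the remaining 3 bidders over all 4 lots is Petrov→Lot G ($142), Delgado→Lot B ($179), Tanaka→Lot F ($117), total $438.
VCG payment = (others' best without Bakr) − (others' welfare with Bakr) = 438 − 382 = $56.

Bakr pays $56.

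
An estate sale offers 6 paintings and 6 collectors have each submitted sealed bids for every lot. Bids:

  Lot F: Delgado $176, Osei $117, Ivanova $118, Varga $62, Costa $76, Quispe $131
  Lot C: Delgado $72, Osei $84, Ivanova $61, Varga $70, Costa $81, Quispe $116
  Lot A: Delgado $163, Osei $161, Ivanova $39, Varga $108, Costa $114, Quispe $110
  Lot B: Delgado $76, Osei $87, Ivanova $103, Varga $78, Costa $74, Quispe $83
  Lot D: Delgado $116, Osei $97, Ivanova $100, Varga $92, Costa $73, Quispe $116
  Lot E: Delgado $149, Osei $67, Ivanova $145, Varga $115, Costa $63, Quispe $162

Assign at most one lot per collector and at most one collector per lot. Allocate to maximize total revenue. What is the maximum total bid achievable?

Max total: $775

Treat this as an assignment problem: match each collector to one lot.
Optimal: Delgado→Lot F ($176), Osei→Lot A ($161), Ivanova→Lot B ($103), Varga→Lot D ($92), Costa→Lot C ($81), Quispe→Lot E ($162) — total 176+161+103+92+81+162 = $775.
Column-greedy (each lot in turn goes to its best remaining collector) gives $711, worse by 64.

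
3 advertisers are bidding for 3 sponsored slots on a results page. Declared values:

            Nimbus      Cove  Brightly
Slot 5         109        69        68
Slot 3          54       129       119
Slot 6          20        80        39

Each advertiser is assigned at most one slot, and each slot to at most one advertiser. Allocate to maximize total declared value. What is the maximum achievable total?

Max total: $308

This is the linear assignment problem.
Optimal: Nimbus→Slot 5 ($109), Cove→Slot 6 ($80), Brightly→Slot 3 ($119) — total 109+80+119 = $308.
Next-best assignment: Nimbus→Slot 5, Cove→Slot 3, Brightly→Slot 6 = $277.
No other one-to-one assignment exceeds $308.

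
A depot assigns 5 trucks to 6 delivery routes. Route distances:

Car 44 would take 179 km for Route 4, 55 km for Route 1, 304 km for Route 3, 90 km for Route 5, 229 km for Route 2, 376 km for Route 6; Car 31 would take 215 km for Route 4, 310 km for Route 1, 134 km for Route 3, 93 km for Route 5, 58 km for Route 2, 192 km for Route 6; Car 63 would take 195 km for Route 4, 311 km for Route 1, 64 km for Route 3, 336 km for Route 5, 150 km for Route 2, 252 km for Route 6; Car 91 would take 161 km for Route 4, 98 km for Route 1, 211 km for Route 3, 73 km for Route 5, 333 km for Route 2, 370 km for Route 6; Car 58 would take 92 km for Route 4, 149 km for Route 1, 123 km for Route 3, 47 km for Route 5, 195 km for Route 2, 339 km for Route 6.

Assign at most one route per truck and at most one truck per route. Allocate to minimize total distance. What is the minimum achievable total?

Min total: 342 km

Treat this as an assignment problem: match each truck to one route.
Optimal: Car 44→Route 1 (55 km), Car 31→Route 2 (58 km), Car 63→Route 3 (64 km), Car 91→Route 5 (73 km), Car 58→Route 4 (92 km) — total 55+58+64+73+92 = 342 km.
Min-entry greedy (repeatedly take the single cheapest remaining cell) gives 385 km, worse by 43.
Next-best assignment: Car 44→Route 1, Car 31→Route 2, Car 63→Route 3, Car 91→Route 4, Car 58→Route 5 = 385 km.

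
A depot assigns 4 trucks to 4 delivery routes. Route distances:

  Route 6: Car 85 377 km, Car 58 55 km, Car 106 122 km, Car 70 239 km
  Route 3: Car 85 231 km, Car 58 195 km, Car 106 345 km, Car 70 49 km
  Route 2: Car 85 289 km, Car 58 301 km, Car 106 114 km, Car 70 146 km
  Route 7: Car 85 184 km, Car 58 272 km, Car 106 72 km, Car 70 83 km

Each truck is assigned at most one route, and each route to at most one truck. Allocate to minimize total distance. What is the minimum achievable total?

Optimal: Car 85→Route 7 (184 km), Car 58→Route 6 (55 km), Car 106→Route 2 (114 km), Car 70→Route 3 (49 km) — total 184+55+114+49 = 402 km.
Min-entry greedy (repeatedly take the single cheapest remaining cell) gives 465 km, worse by 63.

Minimum total: 402 km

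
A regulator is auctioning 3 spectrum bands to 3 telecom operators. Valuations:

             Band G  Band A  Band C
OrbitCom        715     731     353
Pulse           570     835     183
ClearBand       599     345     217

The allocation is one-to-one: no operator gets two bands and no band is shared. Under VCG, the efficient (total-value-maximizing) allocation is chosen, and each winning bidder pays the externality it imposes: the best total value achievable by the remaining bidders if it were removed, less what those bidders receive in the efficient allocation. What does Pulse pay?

Pulse pays $378M.

Efficient allocation: OrbitCom→Band C ($353M), Pulse→Band A ($835M), ClearBand→Band G ($599M); total welfare W = $1787M.
Pulse receives Band A at value $835M, so the others get W − 835 = $952M.
Without Pulse: best allocation of the remaining 2 bidders over all 3 bands is OrbitCom→Band A ($731M), ClearBand→Band G ($599M), total $1330M.
VCG payment = (others' best without Pulse) − (others' welfare with Pulse) = 1330 − 952 = $378M.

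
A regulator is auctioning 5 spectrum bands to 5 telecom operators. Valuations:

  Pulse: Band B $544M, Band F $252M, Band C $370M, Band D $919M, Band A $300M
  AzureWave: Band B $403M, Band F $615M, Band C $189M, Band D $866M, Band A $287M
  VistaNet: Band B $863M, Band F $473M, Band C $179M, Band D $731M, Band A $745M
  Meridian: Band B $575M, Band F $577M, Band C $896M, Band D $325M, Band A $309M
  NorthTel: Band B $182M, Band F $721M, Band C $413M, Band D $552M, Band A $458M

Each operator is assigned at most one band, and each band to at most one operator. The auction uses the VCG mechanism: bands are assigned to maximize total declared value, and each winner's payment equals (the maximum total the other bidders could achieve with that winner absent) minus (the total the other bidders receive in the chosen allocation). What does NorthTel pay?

Efficient allocation: Pulse→Band B ($544M), AzureWave→Band D ($866M), VistaNet→Band A ($745M), Meridian→Band C ($896M), NorthTel→Band F ($721M); total welfare W = $3772M.
NorthTel receives Band F at value $721M, so the others get W − 721 = $3051M.
Without NorthTel: best allocation of the remaining 4 bidders over all 5 bands is Pulse→Band D ($919M), AzureWave→Band F ($615M), VistaNet→Band B ($863M), Meridian→Band C ($896M), total $3293M.
VCG payment = (others' best without NorthTel) − (others' welfare with NorthTel) = 3293 − 3051 = $242M.

NorthTel pays $242M.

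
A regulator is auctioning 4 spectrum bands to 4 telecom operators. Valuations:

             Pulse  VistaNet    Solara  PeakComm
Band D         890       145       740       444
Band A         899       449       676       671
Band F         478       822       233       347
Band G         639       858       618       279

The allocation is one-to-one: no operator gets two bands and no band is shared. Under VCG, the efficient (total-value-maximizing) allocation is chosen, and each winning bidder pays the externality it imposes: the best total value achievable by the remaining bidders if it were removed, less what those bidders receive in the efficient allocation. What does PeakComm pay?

Efficient allocation: Pulse→Band D ($890M), VistaNet→Band F ($822M), Solara→Band G ($618M), PeakComm→Band A ($671M); total welfare W = $3001M.
PeakComm receives Band A at value $671M, so the others get W − 671 = $2330M.
Without PeakComm: best allocation of the remaining 3 bidders over all 4 bands is Pulse→Band A ($899M), VistaNet→Band G ($858M), Solara→Band D ($740M), total $2497M.
VCG payment = (others' best without PeakComm) − (others' welfare with PeakComm) = 2497 − 2330 = $167M.

PeakComm pays $167M.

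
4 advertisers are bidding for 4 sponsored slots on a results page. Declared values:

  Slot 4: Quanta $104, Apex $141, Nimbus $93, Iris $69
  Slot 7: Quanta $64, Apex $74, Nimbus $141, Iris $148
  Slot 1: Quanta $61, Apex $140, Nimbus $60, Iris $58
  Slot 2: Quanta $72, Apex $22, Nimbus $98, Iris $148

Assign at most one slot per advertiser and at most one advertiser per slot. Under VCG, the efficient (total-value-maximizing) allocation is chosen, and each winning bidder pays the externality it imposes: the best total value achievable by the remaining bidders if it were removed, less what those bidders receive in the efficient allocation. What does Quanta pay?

Efficient allocation: Quanta→Slot 4 ($104), Apex→Slot 1 ($140), Nimbus→Slot 7 ($141), Iris→Slot 2 ($148); total welfare W = $533.
Quanta receives Slot 4 at value $104, so the others get W − 104 = $429.
Without Quanta: best allocation of the remaining 3 bidders over all 4 slots is Apex→Slot 4 ($141), Nimbus→Slot 7 ($141), Iris→Slot 2 ($148), total $430.
VCG payment = (others' best without Quanta) − (others' welfare with Quanta) = 430 − 429 = $1.

Quanta pays $1.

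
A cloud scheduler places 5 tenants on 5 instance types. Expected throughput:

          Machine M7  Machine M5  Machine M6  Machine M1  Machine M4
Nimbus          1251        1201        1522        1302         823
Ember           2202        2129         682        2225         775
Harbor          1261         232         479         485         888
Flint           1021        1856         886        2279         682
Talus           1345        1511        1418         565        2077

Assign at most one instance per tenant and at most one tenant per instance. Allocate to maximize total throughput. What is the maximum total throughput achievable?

Optimal: Nimbus→Machine M6 (1522 ops/s), Ember→Machine M5 (2129 ops/s), Harbor→Machine M7 (1261 ops/s), Flint→Machine M1 (2279 ops/s), Talus→Machine M4 (2077 ops/s) — total 1522+2129+1261+2279+2077 = 9268 ops/s.
Max-entry greedy (repeatedly take the single best remaining cell) gives 8312 ops/s, worse by 956.
Swapping Harbor↔Talus (Harbor→Machine M4 888 ops/s, Talus→Machine M7 1345 ops/s) loses 1105.

Maximum total: 9268 ops/s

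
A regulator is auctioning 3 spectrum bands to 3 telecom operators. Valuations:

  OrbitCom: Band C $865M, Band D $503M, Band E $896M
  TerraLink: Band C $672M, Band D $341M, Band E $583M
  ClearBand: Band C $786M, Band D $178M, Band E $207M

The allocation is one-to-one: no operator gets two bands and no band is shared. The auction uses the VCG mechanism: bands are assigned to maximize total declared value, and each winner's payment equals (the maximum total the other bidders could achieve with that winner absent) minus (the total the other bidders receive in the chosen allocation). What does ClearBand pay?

Efficient allocation: OrbitCom→Band E ($896M), TerraLink→Band D ($341M), ClearBand→Band C ($786M); total welfare W = $2023M.
ClearBand receives Band C at value $786M, so the others get W − 786 = $1237M.
Without ClearBand: best allocation of the remaining 2 bidders over all 3 bands is OrbitCom→Band E ($896M), TerraLink→Band C ($672M), total $1568M.
VCG payment = (others' best without ClearBand) − (others' welfare with ClearBand) = 1568 − 1237 = $331M.

ClearBand pays $331M.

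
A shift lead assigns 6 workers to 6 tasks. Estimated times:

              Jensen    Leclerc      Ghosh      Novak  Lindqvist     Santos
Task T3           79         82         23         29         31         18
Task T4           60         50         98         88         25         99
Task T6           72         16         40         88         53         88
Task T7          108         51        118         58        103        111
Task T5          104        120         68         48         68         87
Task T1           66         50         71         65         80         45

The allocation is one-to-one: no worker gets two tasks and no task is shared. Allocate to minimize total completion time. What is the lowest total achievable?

This is a one-to-one assignment (minimum-cost bipartite matching).
Optimal: Jensen→Task T1 (66 min), Leclerc→Task T7 (51 min), Ghosh→Task T6 (40 min), Novak→Task T5 (48 min), Lindqvist→Task T4 (25 min), Santos→Task T3 (18 min) — total 66+51+40+48+25+18 = 248 min.
Min-entry greedy (repeatedly take the single cheapest remaining cell) gives 291 min, worse by 43.
Next-best assignment: Jensen→Task T1, Leclerc→Task T6, Ghosh→Task T5, Novak→Task T7, Lindqvist→Task T4, Santos→Task T3 = 251 min.
No other one-to-one assignment undercuts 248 min.

Minimum total: 248 min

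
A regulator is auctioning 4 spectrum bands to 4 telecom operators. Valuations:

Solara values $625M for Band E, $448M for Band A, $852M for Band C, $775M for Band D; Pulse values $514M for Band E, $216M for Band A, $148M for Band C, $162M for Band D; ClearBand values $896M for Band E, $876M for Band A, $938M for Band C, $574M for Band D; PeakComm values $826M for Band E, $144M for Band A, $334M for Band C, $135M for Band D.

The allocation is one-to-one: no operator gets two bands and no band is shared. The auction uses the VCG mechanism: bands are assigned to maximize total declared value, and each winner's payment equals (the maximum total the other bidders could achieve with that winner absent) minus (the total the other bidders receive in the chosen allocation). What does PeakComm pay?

Efficient allocation: Solara→Band D ($775M), Pulse→Band A ($216M), ClearBand→Band C ($938M), PeakComm→Band E ($826M); total welfare W = $2755M.
PeakComm receives Band E at value $826M, so the others get W − 826 = $1929M.
Without PeakComm: best allocation of the remaining 3 bidders over all 4 bands is Solara→Band C ($852M), Pulse→Band E ($514M), ClearBand→Band A ($876M), total $2242M.
VCG payment = (others' best without PeakComm) − (others' welfare with PeakComm) = 2242 − 1929 = $313M.

PeakComm pays $313M.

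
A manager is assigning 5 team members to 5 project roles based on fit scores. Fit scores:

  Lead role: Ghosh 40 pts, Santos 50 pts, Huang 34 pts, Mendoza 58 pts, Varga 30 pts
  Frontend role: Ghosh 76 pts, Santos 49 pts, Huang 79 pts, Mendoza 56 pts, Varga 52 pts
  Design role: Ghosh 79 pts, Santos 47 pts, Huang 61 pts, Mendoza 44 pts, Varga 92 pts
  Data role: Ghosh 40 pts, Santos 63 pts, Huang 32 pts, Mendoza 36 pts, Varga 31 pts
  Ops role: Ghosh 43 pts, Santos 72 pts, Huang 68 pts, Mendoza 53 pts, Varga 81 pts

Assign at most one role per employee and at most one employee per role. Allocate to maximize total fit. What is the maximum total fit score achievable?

Max total: 360 pts

Optimal: Ghosh→Design role (79 pts), Santos→Data role (63 pts), Huang→Frontend role (79 pts), Mendoza→Lead role (58 pts), Varga→Ops role (81 pts) — total 79+63+79+58+81 = 360 pts.
Swapping Mendoza↔Varga (Mendoza→Ops role 53 pts, Varga→Lead role 30 pts) loses 56.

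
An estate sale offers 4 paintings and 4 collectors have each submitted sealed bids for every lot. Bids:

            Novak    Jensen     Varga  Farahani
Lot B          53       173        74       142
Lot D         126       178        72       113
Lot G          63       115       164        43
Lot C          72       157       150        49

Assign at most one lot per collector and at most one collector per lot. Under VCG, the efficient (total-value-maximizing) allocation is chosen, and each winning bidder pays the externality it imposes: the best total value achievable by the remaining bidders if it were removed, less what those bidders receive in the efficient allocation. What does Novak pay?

Efficient allocation: Novak→Lot D ($126), Jensen→Lot C ($157), Varga→Lot G ($164), Farahani→Lot B ($142); total welfare W = $589.
Novak receives Lot D at value $126, so the others get W − 126 = $463.
Without Novak: best allocation of the remaining 3 bidders over all 4 lots is Jensen→Lot D ($178), Varga→Lot G ($164), Farahani→Lot B ($142), total $484.
VCG payment = (others' best without Novak) − (others' welfare with Novak) = 484 − 463 = $21.

Novak pays $21.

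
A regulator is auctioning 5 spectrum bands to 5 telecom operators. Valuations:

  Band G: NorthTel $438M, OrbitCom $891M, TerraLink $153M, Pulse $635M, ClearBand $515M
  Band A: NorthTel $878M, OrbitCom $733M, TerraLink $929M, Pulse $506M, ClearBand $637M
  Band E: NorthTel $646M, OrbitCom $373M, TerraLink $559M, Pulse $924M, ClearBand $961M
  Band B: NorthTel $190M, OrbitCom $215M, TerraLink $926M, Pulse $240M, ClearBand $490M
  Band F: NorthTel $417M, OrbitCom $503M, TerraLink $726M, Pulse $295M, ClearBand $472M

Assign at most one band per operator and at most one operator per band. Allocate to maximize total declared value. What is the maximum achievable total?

Optimal: NorthTel→Band A ($878M), OrbitCom→Band G ($891M), TerraLink→Band B ($926M), Pulse→Band E ($924M), ClearBand→Band F ($472M) — total 878+891+926+924+472 = $4091M.
Column-greedy (each band in turn goes to its best remaining operator) gives $3438M, worse by 653.
Next-best assignment: NorthTel→Band A, OrbitCom→Band G, TerraLink→Band B, Pulse→Band F, ClearBand→Band E = $3951M.

Maximum total: $4091M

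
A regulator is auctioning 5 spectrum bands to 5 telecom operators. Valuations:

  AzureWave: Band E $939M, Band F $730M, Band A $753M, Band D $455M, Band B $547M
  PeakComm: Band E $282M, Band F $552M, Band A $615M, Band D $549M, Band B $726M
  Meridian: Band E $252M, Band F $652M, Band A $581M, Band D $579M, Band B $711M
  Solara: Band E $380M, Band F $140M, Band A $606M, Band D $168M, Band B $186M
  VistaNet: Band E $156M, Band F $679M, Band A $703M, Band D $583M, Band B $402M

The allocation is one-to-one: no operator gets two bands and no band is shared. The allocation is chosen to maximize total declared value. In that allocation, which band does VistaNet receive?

VistaNet receives Band F.

Optimal: AzureWave→Band E ($939M), PeakComm→Band B ($726M), Meridian→Band D ($579M), Solara→Band A ($606M), VistaNet→Band F ($679M) — total 939+726+579+606+679 = $3529M.
Every other assignment is strictly worse.
VistaNet's own top band is Band A ($703M), but forcing VistaNet→Band A and reassigning the rest optimally gives only $3188M — worse by 341.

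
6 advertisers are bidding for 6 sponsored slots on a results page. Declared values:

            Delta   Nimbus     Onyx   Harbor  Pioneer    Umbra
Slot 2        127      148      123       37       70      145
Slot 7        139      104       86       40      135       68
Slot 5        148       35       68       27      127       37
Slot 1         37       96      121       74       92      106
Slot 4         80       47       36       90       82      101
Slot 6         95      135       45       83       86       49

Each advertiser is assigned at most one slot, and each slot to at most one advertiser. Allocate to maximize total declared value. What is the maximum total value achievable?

Optimal: Delta→Slot 5 ($148), Nimbus→Slot 6 ($135), Onyx→Slot 1 ($121), Harbor→Slot 4 ($90), Pioneer→Slot 7 ($135), Umbra→Slot 2 ($145) — total 148+135+121+90+135+145 = $774.
Max-entry greedy (repeatedly take the single best remaining cell) gives $736, worse by 38.
Next-best assignment: Delta→Slot 7, Nimbus→Slot 6, Onyx→Slot 1, Harbor→Slot 4, Pioneer→Slot 5, Umbra→Slot 2 = $757.
No other one-to-one assignment exceeds $774.

Max total: $774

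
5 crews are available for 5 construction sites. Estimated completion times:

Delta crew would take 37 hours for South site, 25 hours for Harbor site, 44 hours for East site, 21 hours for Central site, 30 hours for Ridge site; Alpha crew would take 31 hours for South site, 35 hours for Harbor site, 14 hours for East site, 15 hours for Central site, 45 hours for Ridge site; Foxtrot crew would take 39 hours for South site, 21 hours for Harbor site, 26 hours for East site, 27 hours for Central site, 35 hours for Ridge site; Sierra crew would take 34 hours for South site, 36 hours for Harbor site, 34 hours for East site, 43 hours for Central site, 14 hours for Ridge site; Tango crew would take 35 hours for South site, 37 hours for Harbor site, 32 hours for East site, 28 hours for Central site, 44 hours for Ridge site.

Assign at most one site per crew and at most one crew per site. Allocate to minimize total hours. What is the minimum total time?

Optimal: Delta crew→Central site (21 hours), Alpha crew→East site (14 hours), Foxtrot crew→Harbor site (21 hours), Sierra crew→Ridge site (14 hours), Tango crew→South site (35 hours) — total 21+14+21+14+35 = 105 hours.
Column-greedy (each site in turn goes to its cheapest remaining crew) gives 119 hours, worse by 14.
Swapping Sierra crew↔Foxtrot crew (Sierra crew→Harbor site 36 hours, Foxtrot crew→Ridge site 35 hours) adds 36.
No other one-to-one assignment undercuts 105 hours.

Min total: 105 hours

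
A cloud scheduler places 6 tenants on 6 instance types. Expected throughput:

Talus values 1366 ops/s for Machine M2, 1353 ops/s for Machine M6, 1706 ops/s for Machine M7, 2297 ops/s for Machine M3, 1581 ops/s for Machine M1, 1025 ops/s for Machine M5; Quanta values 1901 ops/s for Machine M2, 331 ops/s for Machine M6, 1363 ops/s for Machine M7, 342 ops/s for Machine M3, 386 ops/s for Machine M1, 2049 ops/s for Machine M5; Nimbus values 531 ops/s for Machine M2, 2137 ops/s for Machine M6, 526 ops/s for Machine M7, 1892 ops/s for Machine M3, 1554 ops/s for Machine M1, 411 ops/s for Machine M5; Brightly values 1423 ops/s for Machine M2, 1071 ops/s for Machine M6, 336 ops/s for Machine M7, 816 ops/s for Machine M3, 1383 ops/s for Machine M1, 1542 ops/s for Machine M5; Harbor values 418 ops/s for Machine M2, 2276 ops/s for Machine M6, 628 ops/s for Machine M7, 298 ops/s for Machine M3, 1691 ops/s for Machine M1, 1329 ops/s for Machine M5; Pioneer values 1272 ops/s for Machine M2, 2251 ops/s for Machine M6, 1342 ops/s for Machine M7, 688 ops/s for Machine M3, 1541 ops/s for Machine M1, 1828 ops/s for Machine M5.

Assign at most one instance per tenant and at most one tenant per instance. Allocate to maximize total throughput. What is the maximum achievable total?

Optimal: Talus→Machine M7 (1706 ops/s), Quanta→Machine M5 (2049 ops/s), Nimbus→Machine M3 (1892 ops/s), Brightly→Machine M2 (1423 ops/s), Harbor→Machine M1 (1691 ops/s), Pioneer→Machine M6 (2251 ops/s) — total 1706+2049+1892+1423+1691+2251 = 11012 ops/s.
Column-greedy (each instance in turn goes to its best remaining tenant) gives 10858 ops/s, worse by 154.
No other one-to-one assignment exceeds 11012 ops/s.

Maximum total: 11012 ops/s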